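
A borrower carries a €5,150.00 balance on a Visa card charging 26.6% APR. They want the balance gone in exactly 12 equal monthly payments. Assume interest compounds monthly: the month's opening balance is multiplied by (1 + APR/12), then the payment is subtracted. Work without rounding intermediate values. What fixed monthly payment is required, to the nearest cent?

Monthly rate r = 26.6%/12 = 2.21667% = 0.0221667.
Level-payment amortization: P = B₀·r / (1 − (1+r)^(−n)) = 5150.00·0.0221667 / (1 − 1.02217^(−12)).
Denominator 1 − (1+r)^(−12) = 0.231330891.
P = 114.158 / 0.231330891 ≈ 493.49.

€493.49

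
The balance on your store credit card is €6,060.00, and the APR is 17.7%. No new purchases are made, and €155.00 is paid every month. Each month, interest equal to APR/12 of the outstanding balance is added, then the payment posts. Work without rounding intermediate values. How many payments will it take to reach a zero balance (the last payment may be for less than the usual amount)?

59 months

Monthly rate r = 17.7%/12 = 1.475% = 0.01475.
Recurrence: B ← B·(1+r) − €155.00.
Month 1: interest €89.38; balance after payment €5,994.39.
Month 2: interest €88.42; balance after payment €5,927.80.
Closed form: n = −ln(1 − rB₀/P)/ln(1+r) = −ln(0.42332)/ln(1.01475) ≈ 58.708, so the balance reaches zero during payment 59.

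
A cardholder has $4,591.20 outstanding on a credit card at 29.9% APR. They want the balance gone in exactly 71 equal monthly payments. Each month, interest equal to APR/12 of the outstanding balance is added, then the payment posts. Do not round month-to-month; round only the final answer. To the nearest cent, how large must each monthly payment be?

$138.53

Monthly rate r = 29.9%/12 = 2.49167% = 0.0249167.
Level-payment amortization: P = B₀·r / (1 − (1+r)^(−n)) = 4591.20·0.0249167 / (1 − 1.02492^(−71)).
Denominator 1 − (1+r)^(−71) = 0.825774162.
P = 114.397 / 0.825774162 ≈ 138.53.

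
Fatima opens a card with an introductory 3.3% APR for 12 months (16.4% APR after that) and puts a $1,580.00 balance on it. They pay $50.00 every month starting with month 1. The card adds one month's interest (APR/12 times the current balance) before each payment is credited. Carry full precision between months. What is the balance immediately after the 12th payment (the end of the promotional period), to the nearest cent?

Promo months 1–12 at r₀ = 3.3%/12 = 0.00275; months 13+ at r₁ = 16.4%/12 = 0.0136667.
After month 12: iterate B ← B·(1+r₀) − $50.00 for 12 months → $1,023.78.

$1,023.78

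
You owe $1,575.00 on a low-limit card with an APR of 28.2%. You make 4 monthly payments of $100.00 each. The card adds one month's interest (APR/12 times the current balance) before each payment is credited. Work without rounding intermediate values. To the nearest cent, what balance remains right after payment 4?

Monthly rate r = 28.2%/12 = 2.35% = 0.0235.
Each month: B ← B·(1+r) − $100.00.
Month 1: interest $37.01; balance after payment $1,512.01.
Month 2: interest $35.53; balance after payment $1,447.54.
Month 3: interest $34.02; balance after payment $1,381.56.
Month 4: interest $32.47; balance after payment $1,314.03.

$1,314.03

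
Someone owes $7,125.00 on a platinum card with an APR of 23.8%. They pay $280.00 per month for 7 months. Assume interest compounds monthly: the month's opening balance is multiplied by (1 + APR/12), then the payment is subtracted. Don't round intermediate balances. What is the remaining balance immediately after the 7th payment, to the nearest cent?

$6,094.48

Monthly rate r = 23.8%/12 = 1.98333% = 0.0198333.
Each month: B ← B·(1+r) − $280.00.
Month 1: interest $141.31; balance after payment $6,986.31.
Month 2: interest $138.56; balance after payment $6,844.87.
Month 3: interest $135.76; balance after payment $6,700.63.
Month 4: interest $132.90; balance after payment $6,553.53.
Month 5: interest $129.98; balance after payment $6,403.51.
Month 6: interest $127.00; balance after payment $6,250.51.
Month 7: interest $123.97; balance after payment $6,094.48.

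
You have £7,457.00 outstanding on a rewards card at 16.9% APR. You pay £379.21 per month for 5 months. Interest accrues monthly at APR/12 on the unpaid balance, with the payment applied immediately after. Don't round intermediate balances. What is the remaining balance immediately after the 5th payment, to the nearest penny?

Monthly rate r = 16.9%/12 = 1.40833% = 0.0140833.
Each month: B ← B·(1+r) − £379.21.
Month 1: interest £105.02; balance after payment £7,182.81.
Month 2: interest £101.16; balance after payment £6,904.76.
Month 3: interest £97.24; balance after payment £6,622.79.
Month 4: interest £93.27; balance after payment £6,336.85.
Month 5: interest £89.24; balance after payment £6,046.88.

£6,046.88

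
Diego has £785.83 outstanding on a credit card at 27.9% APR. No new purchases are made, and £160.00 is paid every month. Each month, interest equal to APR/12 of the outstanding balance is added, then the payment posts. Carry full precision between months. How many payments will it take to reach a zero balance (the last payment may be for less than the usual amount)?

Monthly rate r = 27.9%/12 = 2.325% = 0.02325.
Recurrence: B ← B·(1+r) − £160.00.
Month 1: interest £18.27; balance after payment £644.10.
Month 2: interest £14.98; balance after payment £499.08.
Month 3: interest £11.60; balance after payment £350.68.
Month 4: interest £8.15; balance after payment £198.83.
Month 5: interest £4.62; balance after payment £43.46.
Month 6: interest £1.01; balance after payment £0.00.

6 payments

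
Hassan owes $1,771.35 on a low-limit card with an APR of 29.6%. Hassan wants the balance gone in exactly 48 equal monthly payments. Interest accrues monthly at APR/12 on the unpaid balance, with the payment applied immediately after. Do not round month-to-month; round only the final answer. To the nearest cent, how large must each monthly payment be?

Monthly rate r = 29.6%/12 = 2.46667% = 0.0246667.
Level-payment amortization: P = B₀·r / (1 − (1+r)^(−n)) = 1771.35·0.0246667 / (1 − 1.02467^(−48)).
Denominator 1 − (1+r)^(−48) = 0.689519167.
P = 43.6933 / 0.689519167 ≈ 63.37.

$63.37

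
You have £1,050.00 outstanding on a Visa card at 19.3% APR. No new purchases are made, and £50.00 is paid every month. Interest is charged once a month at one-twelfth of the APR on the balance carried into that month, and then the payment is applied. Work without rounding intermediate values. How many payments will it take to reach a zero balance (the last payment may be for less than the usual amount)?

26 months

Monthly rate r = 19.3%/12 = 1.60833% = 0.0160833.
Recurrence: B ← B·(1+r) − £50.00.
Month 1: interest £16.89; balance after payment £1,016.89.
Month 2: interest £16.35; balance after payment £983.24.
Closed form: n = −ln(1 − rB₀/P)/ln(1+r) = −ln(0.66225)/ln(1.01608) ≈ 25.829, so the balance reaches zero during payment 26.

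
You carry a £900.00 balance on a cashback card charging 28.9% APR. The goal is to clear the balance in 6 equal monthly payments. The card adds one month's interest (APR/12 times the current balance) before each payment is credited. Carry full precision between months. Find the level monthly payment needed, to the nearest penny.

Monthly rate r = 28.9%/12 = 2.40833% = 0.0240833.
Level-payment amortization: P = B₀·r / (1 − (1+r)^(−n)) = 900.00·0.0240833 / (1 − 1.02408^(−6)).
Denominator 1 − (1+r)^(−6) = 0.133061658.
P = 21.675 / 0.133061658 ≈ 162.89.

£162.89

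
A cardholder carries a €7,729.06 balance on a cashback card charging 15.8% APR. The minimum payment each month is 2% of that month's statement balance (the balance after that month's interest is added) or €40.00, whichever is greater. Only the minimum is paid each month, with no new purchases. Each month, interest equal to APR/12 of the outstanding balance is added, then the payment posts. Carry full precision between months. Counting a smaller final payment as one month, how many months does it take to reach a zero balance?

272 months

Monthly rate r = 15.8%/12 = 1.31667% = 0.0131667.
While 2% of the post-interest balance exceeds €40.00, each month B ← (B·(1+r))·(1 − 0.02), i.e. B shrinks by the factor (1+r)·0.98 = 0.9929.
This holds for months 1–192. Entering month 193 the balance is €1,969.09; 2% of the post-interest balance is now below €40.00, so the flat €40.00 minimum applies from here.
From month 193 a fixed €40.00 at rate r clears €1,969.09 in 80 more payments. Total: 192 + 80 = 272 months.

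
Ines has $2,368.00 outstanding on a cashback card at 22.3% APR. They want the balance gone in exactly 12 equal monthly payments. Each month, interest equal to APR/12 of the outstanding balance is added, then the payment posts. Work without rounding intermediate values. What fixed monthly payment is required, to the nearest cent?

Monthly rate r = 22.3%/12 = 1.85833% = 0.0185833.
Level-payment amortization: P = B₀·r / (1 − (1+r)^(−n)) = 2368.00·0.0185833 / (1 − 1.01858^(−12)).
Denominator 1 − (1+r)^(−12) = 0.198245859.
P = 44.0053 / 0.198245859 ≈ 221.97.

$221.97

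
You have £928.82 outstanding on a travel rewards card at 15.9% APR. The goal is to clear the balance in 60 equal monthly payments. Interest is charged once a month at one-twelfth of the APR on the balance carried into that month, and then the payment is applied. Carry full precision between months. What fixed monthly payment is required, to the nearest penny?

£22.54

Monthly rate r = 15.9%/12 = 1.325% = 0.01325.
Level-payment amortization: P = B₀·r / (1 − (1+r)^(−n)) = 928.82·0.01325 / (1 − 1.01325^(−60)).
Denominator 1 − (1+r)^(−60) = 0.546054981.
P = 12.3069 / 0.546054981 ≈ 22.54.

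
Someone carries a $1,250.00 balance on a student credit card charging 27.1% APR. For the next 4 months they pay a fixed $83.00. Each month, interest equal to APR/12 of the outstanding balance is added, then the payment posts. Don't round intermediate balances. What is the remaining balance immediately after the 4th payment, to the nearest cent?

$1,023.38

Monthly rate r = 27.1%/12 = 2.25833% = 0.0225833.
Each month: B ← B·(1+r) − $83.00.
Month 1: interest $28.23; balance after payment $1,195.23.
Month 2: interest $26.99; balance after payment $1,139.22.
Month 3: interest $25.73; balance after payment $1,081.95.
Month 4: interest $24.43; balance after payment $1,023.38.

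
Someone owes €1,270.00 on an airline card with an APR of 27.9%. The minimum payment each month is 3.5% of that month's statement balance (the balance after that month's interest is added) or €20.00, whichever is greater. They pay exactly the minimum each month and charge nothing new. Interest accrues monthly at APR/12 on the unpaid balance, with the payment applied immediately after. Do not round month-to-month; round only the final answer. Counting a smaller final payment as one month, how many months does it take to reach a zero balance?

Monthly rate r = 27.9%/12 = 2.325% = 0.02325.
While 3.5% of the post-interest balance exceeds €20.00, each month B ← (B·(1+r))·(1 − 0.035), i.e. B shrinks by the factor (1+r)·0.965 = 0.98744.
This holds for months 1–65. Entering month 66 the balance is €558.33; 3.5% of the post-interest balance is now below €20.00, so the flat €20.00 minimum applies from here.
From month 66 a fixed €20.00 at rate r clears €558.33 in 46 more payments. Total: 65 + 46 = 111 months.

111 months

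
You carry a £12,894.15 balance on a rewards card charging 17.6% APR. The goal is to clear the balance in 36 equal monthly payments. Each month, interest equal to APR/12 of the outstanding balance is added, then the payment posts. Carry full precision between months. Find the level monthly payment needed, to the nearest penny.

£463.57

Monthly rate r = 17.6%/12 = 1.46667% = 0.0146667.
Level-payment amortization: P = B₀·r / (1 − (1+r)^(−n)) = 12894.15·0.0146667 / (1 − 1.01467^(−36)).
Denominator 1 − (1+r)^(−36) = 0.407950746.
P = 189.114 / 0.407950746 ≈ 463.57.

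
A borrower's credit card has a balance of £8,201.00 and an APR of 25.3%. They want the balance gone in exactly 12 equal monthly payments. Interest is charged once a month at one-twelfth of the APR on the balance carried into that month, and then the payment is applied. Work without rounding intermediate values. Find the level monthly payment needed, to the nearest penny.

Monthly rate r = 25.3%/12 = 2.10833% = 0.0210833.
Level-payment amortization: P = B₀·r / (1 − (1+r)^(−n)) = 8201.00·0.0210833 / (1 − 1.02108^(−12)).
Denominator 1 − (1+r)^(−12) = 0.221487213.
P = 172.904 / 0.221487213 ≈ 780.65.

£780.65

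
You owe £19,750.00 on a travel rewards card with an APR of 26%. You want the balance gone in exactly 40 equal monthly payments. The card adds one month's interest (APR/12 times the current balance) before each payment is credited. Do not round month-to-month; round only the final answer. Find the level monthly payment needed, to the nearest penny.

£743.25

Monthly rate r = 26%/12 = 2.16667% = 0.0216667.
Level-payment amortization: P = B₀·r / (1 − (1+r)^(−n)) = 19750.00·0.0216667 / (1 − 1.02167^(−40)).
Denominator 1 − (1+r)^(−40) = 0.575741029.
P = 427.917 / 0.575741029 ≈ 743.25.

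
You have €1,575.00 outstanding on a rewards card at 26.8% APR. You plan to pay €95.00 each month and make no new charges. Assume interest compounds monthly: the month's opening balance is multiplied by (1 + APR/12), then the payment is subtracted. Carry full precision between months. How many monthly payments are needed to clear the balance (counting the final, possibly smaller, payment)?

Monthly rate r = 26.8%/12 = 2.23333% = 0.0223333.
Recurrence: B ← B·(1+r) − €95.00.
Month 1: interest €35.17; balance after payment €1,515.17.
Month 2: interest €33.84; balance after payment €1,454.01.
Closed form: n = −ln(1 − rB₀/P)/ln(1+r) = −ln(0.62974)/ln(1.02233) ≈ 20.937, so the balance reaches zero during payment 21.

21 months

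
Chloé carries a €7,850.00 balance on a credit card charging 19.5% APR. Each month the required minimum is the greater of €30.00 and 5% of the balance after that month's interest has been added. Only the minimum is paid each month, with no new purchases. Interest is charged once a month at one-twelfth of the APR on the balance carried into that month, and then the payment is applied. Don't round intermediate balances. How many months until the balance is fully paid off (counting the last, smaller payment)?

Monthly rate r = 19.5%/12 = 1.625% = 0.01625.
While 5% of the post-interest balance exceeds €30.00, each month B ← (B·(1+r))·(1 − 0.05), i.e. B shrinks by the factor (1+r)·0.95 = 0.96544.
This holds for months 1–74. Entering month 75 the balance is €581.38; 5% of the post-interest balance is now below €30.00, so the flat €30.00 minimum applies from here.
From month 75 a fixed €30.00 at rate r clears €581.38 in 24 more payments. Total: 74 + 24 = 98 months.

98 months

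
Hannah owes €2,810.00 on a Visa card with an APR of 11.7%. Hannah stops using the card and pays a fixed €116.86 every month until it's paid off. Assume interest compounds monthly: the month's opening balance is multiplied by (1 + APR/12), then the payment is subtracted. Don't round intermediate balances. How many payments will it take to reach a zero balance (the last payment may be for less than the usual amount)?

Monthly rate r = 11.7%/12 = 0.975% = 0.00975.
Recurrence: B ← B·(1+r) − €116.86.
Month 1: interest €27.40; balance after payment €2,720.54.
Month 2: interest €26.53; balance after payment €2,630.20.
Closed form: n = −ln(1 − rB₀/P)/ln(1+r) = −ln(0.76555)/ln(1.00975) ≈ 27.534, so the balance reaches zero during payment 28.

28 months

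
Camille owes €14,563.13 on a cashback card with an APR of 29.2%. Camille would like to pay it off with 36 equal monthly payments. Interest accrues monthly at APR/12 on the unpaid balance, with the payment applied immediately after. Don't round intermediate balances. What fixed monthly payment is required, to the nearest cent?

Monthly rate r = 29.2%/12 = 2.43333% = 0.0243333.
Level-payment amortization: P = B₀·r / (1 − (1+r)^(−n)) = 14563.13·0.0243333 / (1 − 1.02433^(−36)).
Denominator 1 − (1+r)^(−36) = 0.579163887.
P = 354.369 / 0.579163887 ≈ 611.86.

€611.86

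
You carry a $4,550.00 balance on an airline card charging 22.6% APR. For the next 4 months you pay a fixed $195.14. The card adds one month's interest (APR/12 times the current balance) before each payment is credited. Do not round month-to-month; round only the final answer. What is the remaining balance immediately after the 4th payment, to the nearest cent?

$4,099.68

Monthly rate r = 22.6%/12 = 1.88333% = 0.0188333.
Each month: B ← B·(1+r) − $195.14.
Month 1: interest $85.69; balance after payment $4,440.55.
Month 2: interest $83.63; balance after payment $4,329.04.
Month 3: interest $81.53; balance after payment $4,215.43.
Month 4: interest $79.39; balance after payment $4,099.68.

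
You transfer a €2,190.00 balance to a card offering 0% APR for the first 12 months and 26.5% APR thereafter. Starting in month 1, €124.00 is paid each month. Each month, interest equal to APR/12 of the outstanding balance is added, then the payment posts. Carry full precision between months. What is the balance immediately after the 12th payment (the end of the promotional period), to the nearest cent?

€702.00

Promo months 1–12 at r₀ = 0%/12 = 0; months 13+ at r₁ = 26.5%/12 = 0.0220833.
After month 12 (no interest yet): B = €2,190.00 − 12·€124.00 = €702.00.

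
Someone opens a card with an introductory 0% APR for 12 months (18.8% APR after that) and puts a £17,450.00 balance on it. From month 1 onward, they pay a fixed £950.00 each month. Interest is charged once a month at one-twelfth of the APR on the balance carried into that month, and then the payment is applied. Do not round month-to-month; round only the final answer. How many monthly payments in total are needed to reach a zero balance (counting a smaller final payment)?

Promo months 1–12 at r₀ = 0%/12 = 0; months 13+ at r₁ = 18.8%/12 = 0.0156667.
After month 12 (no interest yet): B = £17,450.00 − 12·£950.00 = £6,050.00.
Then at r₁ with £950.00/mo: n₂ = −ln(1 − r₁·B/P)/ln(1+r₁) ≈ 6.76 → 7 more payments.

19 payments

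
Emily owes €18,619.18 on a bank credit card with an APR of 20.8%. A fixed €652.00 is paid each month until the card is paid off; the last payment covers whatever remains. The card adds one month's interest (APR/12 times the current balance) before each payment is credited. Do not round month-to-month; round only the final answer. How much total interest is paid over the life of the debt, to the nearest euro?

€7,302

Monthly rate r = 20.8%/12 = 1.73333% = 0.0173333.
Payoff takes n = ⌈−ln(1 − rB₀/P)/ln(1+r)⌉ = ⌈39.754⌉ = 40 payments; the last is €492.96.
Total paid = 39·€652.00 + €492.96 = €25,920.96.
Total interest = total paid − principal = €25,920.96 − €18,619.18 = €7,301.78.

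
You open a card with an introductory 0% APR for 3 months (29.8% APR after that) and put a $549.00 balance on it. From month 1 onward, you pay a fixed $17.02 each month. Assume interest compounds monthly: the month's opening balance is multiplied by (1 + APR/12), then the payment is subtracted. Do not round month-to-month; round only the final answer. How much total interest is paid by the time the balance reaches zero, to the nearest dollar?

Promo months 1–3 at r₀ = 0%/12 = 0; months 4+ at r₁ = 29.8%/12 = 0.0248333.
After month 3 (no interest yet): B = $549.00 − 3·$17.02 = $497.94.
Then at r₁ with $17.02/mo: n₂ = −ln(1 − r₁·B/P)/ln(1+r₁) ≈ 52.86 → 53 more payments.
Total paid = 55·$17.02 + $14.59 = $950.69; interest = $950.69 − $549.00 = $401.69.

$402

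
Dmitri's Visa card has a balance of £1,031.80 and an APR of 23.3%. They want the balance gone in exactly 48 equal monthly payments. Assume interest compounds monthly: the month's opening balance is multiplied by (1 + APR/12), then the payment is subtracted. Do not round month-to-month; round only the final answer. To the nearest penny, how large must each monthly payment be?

£33.24

Monthly rate r = 23.3%/12 = 1.94167% = 0.0194167.
Level-payment amortization: P = B₀·r / (1 − (1+r)^(−n)) = 1031.80·0.0194167 / (1 − 1.01942^(−48)).
Denominator 1 − (1+r)^(−48) = 0.602701455.
P = 20.0341 / 0.602701455 ≈ 33.24.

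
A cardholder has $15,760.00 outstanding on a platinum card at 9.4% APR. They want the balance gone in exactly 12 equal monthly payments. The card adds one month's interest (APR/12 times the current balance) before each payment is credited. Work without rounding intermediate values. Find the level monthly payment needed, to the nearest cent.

Monthly rate r = 9.4%/12 = 0.783333% = 0.00783333.
Level-payment amortization: P = B₀·r / (1 − (1+r)^(−n)) = 15760.00·0.00783333 / (1 − 1.00783^(−12)).
Denominator 1 − (1+r)^(−12) = 0.0893837809.
P = 123.453 / 0.0893837809 ≈ 1381.16.

$1,381.16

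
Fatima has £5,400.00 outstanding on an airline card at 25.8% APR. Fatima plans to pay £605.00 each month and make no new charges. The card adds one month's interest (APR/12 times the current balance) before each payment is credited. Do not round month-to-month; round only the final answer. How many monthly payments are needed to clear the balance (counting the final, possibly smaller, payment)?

11 months

Monthly rate r = 25.8%/12 = 2.15% = 0.0215.
Recurrence: B ← B·(1+r) − £605.00.
Month 1: interest £116.10; balance after payment £4,911.10.
Month 2: interest £105.59; balance after payment £4,411.69.
Closed form: n = −ln(1 − rB₀/P)/ln(1+r) = −ln(0.8081)/ln(1.0215) ≈ 10.016, so the balance reaches zero during payment 11.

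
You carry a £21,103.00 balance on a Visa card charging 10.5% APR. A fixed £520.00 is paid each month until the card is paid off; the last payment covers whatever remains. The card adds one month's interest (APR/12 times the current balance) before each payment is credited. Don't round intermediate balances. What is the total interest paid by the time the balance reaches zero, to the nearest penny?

£5,080.21

Monthly rate r = 10.5%/12 = 0.875% = 0.00875.
Payoff takes n = ⌈−ln(1 − rB₀/P)/ln(1+r)⌉ = ⌈50.351⌉ = 51 payments; the last is £183.21.
Total paid = 50·£520.00 + £183.21 = £26,183.21.
Total interest = total paid − principal = £26,183.21 − £21,103.00 = £5,080.21.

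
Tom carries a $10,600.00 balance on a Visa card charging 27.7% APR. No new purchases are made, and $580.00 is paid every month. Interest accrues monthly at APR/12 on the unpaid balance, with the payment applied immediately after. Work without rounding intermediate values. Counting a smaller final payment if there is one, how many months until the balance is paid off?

Monthly rate r = 27.7%/12 = 2.30833% = 0.0230833.
Recurrence: B ← B·(1+r) − $580.00.
Month 1: interest $244.68; balance after payment $10,264.68.
Month 2: interest $236.94; balance after payment $9,921.63.
Closed form: n = −ln(1 − rB₀/P)/ln(1+r) = −ln(0.57813)/ln(1.02308) ≈ 24.011, so the balance reaches zero during payment 25.

25 months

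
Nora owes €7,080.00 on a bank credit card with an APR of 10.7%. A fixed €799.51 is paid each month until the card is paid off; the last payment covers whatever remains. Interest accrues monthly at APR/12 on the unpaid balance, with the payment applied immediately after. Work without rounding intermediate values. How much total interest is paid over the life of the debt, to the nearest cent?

Monthly rate r = 10.7%/12 = 0.891667% = 0.00891667.
Payoff takes n = ⌈−ln(1 − rB₀/P)/ln(1+r)⌉ = ⌈9.266⌉ = 10 payments; the last is €213.10.
Total paid = 9·€799.51 + €213.10 = €7,408.69.
Total interest = total paid − principal = €7,408.69 − €7,080.00 = €328.69.

€328.69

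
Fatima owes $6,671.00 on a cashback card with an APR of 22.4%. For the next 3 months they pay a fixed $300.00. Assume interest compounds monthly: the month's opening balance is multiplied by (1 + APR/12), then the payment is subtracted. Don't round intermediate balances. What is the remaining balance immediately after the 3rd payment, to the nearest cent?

$6,134.69

Monthly rate r = 22.4%/12 = 1.86667% = 0.0186667.
Each month: B ← B·(1+r) − $300.00.
Month 1: interest $124.53; balance after payment $6,495.53.
Month 2: interest $121.25; balance after payment $6,316.78.
Month 3: interest $117.91; balance after payment $6,134.69.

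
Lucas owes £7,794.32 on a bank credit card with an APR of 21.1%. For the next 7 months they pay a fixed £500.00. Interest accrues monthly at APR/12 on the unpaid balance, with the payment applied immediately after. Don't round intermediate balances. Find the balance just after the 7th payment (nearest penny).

£5,115.65

Monthly rate r = 21.1%/12 = 1.75833% = 0.0175833.
Each month: B ← B·(1+r) − £500.00.
Month 1: interest £137.05; balance after payment £7,431.37.
Month 2: interest £130.67; balance after payment £7,062.04.
Month 3: interest £124.17; balance after payment £6,686.21.
Month 4: interest £117.57; balance after payment £6,303.78.
Month 5: interest £110.84; balance after payment £5,914.62.
Month 6: interest £104.00; balance after payment £5,518.62.
Month 7: interest £97.04; balance after payment £5,115.65.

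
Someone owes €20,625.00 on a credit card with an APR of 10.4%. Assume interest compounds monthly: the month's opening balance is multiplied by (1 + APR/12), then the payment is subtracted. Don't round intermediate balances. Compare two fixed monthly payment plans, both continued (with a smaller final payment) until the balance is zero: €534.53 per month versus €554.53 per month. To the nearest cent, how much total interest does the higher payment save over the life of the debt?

Monthly rate r = 10.4%/12 = 0.866667% = 0.00866667.
At €534.53/mo: n = ⌈−ln(1 − rB₀/P)/ln(1+r)⌉ = 48 payments (last €93.06); total interest = total paid − €20,625.00 = €4,590.97.
At €554.53/mo: 46 payments (last €51.44); total interest €4,380.29.
Interest saved = €4,590.97 − €4,380.29 = €210.68.

€210.68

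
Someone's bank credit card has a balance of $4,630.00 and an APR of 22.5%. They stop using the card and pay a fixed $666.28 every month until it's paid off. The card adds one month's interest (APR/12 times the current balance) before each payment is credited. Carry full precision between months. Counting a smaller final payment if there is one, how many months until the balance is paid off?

Monthly rate r = 22.5%/12 = 1.875% = 0.01875.
Recurrence: B ← B·(1+r) − $666.28.
Month 1: interest $86.81; balance after payment $4,050.53.
Month 2: interest $75.95; balance after payment $3,460.20.
Closed form: n = −ln(1 − rB₀/P)/ln(1+r) = −ln(0.86971)/ln(1.01875) ≈ 7.515, so the balance reaches zero during payment 8.

8 payments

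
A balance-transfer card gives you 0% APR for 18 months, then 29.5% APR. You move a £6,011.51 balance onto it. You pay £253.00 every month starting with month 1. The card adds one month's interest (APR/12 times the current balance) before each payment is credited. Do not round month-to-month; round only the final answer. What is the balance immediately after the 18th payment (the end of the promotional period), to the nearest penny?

Promo months 1–18 at r₀ = 0%/12 = 0; months 19+ at r₁ = 29.5%/12 = 0.0245833.
After month 18 (no interest yet): B = £6,011.51 − 18·£253.00 = £1,457.51.

£1,457.51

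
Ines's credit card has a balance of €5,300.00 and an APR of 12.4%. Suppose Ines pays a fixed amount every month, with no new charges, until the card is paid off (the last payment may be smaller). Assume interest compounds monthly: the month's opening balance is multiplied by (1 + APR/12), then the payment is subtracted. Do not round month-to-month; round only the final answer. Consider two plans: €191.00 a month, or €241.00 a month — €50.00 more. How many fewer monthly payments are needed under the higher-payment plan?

7 fewer payments

Monthly rate r = 12.4%/12 = 1.03333% = 0.0103333.
At €191.00/mo: n = ⌈−ln(1 − rB₀/P)/ln(1+r)⌉ = 33 payments (last €166.11); total interest = total paid − €5,300.00 = €978.11.
At €241.00/mo: 26 payments (last €18.58); total interest €743.58.
Payments saved = 33 − 26 = 7.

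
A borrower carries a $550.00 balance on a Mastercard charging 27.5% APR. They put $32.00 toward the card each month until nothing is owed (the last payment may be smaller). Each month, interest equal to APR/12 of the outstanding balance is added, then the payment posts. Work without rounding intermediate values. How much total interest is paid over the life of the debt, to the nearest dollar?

Monthly rate r = 27.5%/12 = 2.29167% = 0.0229167.
Payoff takes n = ⌈−ln(1 − rB₀/P)/ln(1+r)⌉ = ⌈22.097⌉ = 23 payments; the last is $3.14.
Total paid = 22·$32.00 + $3.14 = $707.14.
Total interest = total paid − principal = $707.14 − $550.00 = $157.14.

$157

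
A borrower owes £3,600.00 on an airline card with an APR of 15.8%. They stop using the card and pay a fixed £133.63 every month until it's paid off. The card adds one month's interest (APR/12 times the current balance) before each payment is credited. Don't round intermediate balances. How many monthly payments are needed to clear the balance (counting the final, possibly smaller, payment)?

34 payments

Monthly rate r = 15.8%/12 = 1.31667% = 0.0131667.
Recurrence: B ← B·(1+r) − £133.63.
Month 1: interest £47.40; balance after payment £3,513.77.
Month 2: interest £46.26; balance after payment £3,426.40.
Closed form: n = −ln(1 − rB₀/P)/ln(1+r) = −ln(0.64529)/ln(1.01317) ≈ 33.489, so the balance reaches zero during payment 34.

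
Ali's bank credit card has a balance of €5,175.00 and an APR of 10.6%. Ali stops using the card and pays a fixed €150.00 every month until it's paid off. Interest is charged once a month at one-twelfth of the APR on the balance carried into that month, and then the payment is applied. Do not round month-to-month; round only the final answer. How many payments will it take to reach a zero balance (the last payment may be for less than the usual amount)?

Monthly rate r = 10.6%/12 = 0.883333% = 0.00883333.
Recurrence: B ← B·(1+r) − €150.00.
Month 1: interest €45.71; balance after payment €5,070.71.
Month 2: interest €44.79; balance after payment €4,965.50.
Closed form: n = −ln(1 − rB₀/P)/ln(1+r) = −ln(0.69525)/ln(1.00883) ≈ 41.331, so the balance reaches zero during payment 42.

42 months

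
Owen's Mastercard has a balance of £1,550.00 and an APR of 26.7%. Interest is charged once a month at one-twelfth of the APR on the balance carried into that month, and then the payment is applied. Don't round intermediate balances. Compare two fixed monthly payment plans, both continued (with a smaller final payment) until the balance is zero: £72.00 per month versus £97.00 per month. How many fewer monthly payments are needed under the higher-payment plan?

10 fewer payments

Monthly rate r = 26.7%/12 = 2.225% = 0.02225.
At £72.00/mo: n = ⌈−ln(1 − rB₀/P)/ln(1+r)⌉ = 30 payments (last £45.39); total interest = total paid − £1,550.00 = £583.39.
At £97.00/mo: 20 payments (last £93.61); total interest £386.61.
Payments saved = 30 − 20 = 10.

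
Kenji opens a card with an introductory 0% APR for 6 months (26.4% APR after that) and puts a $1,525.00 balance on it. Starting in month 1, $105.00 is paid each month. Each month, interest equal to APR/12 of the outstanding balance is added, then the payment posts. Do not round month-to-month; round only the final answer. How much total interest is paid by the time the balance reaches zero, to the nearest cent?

Promo months 1–6 at r₀ = 0%/12 = 0; months 7+ at r₁ = 26.4%/12 = 0.022.
After month 6 (no interest yet): B = $1,525.00 − 6·$105.00 = $895.00.
Then at r₁ with $105.00/mo: n₂ = −ln(1 − r₁·B/P)/ln(1+r₁) ≈ 9.54 → 10 more payments.
Total paid = 15·$105.00 + $57.29 = $1,632.29; interest = $1,632.29 − $1,525.00 = $107.29.

$107.29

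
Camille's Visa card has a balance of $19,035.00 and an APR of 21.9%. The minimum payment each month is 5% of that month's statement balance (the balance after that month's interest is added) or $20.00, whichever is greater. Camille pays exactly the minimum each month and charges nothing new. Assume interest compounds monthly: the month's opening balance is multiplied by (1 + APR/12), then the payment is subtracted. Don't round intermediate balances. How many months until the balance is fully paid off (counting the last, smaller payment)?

Monthly rate r = 21.9%/12 = 1.825% = 0.01825.
While 5% of the post-interest balance exceeds $20.00, each month B ← (B·(1+r))·(1 − 0.05), i.e. B shrinks by the factor (1+r)·0.95 = 0.96734.
This holds for months 1–117. Entering month 118 the balance is $391.00; 5% of the post-interest balance is now below $20.00, so the flat $20.00 minimum applies from here.
From month 118 a fixed $20.00 at rate r clears $391.00 in 25 more payments. Total: 117 + 25 = 142 months.

142 months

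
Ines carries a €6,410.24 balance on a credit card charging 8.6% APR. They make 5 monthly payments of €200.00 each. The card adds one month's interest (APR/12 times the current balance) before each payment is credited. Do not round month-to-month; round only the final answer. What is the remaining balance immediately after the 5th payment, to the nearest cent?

Monthly rate r = 8.6%/12 = 0.716667% = 0.00716667.
Each month: B ← B·(1+r) − €200.00.
Month 1: interest €45.94; balance after payment €6,256.18.
Month 2: interest €44.84; balance after payment €6,101.02.
Month 3: interest €43.72; balance after payment €5,944.74.
Month 4: interest €42.60; balance after payment €5,787.34.
Month 5: interest €41.48; balance after payment €5,628.82.

€5,628.82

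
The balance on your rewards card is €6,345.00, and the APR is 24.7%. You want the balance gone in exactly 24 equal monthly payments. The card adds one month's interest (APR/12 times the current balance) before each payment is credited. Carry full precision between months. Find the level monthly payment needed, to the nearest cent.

€337.69

Monthly rate r = 24.7%/12 = 2.05833% = 0.0205833.
Level-payment amortization: P = B₀·r / (1 − (1+r)^(−n)) = 6345.00·0.0205833 / (1 − 1.02058^(−24)).
Denominator 1 − (1+r)^(−24) = 0.386751243.
P = 130.601 / 0.386751243 ≈ 337.69.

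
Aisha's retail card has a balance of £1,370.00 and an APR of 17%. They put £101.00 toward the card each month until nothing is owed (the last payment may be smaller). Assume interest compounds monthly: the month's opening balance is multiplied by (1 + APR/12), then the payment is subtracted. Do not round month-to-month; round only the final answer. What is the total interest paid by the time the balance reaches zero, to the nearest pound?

Monthly rate r = 17%/12 = 1.41667% = 0.0141667.
Payoff takes n = ⌈−ln(1 − rB₀/P)/ln(1+r)⌉ = ⌈15.170⌉ = 16 payments; the last is £17.22.
Total paid = 15·£101.00 + £17.22 = £1,532.22.
Total interest = total paid − principal = £1,532.22 − £1,370.00 = £162.22.

£162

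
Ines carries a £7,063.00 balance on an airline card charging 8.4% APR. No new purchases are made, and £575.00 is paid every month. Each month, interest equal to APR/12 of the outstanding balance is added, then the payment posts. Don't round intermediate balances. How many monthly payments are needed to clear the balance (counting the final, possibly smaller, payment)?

Monthly rate r = 8.4%/12 = 0.7% = 0.007.
Recurrence: B ← B·(1+r) − £575.00.
Month 1: interest £49.44; balance after payment £6,537.44.
Month 2: interest £45.76; balance after payment £6,008.20.
Closed form: n = −ln(1 − rB₀/P)/ln(1+r) = −ln(0.91402)/ln(1.007) ≈ 12.889, so the balance reaches zero during payment 13.

13 payments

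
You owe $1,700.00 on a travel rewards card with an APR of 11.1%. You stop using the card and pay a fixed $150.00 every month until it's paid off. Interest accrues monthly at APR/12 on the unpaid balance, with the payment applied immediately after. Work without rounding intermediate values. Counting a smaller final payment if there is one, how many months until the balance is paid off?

13 payments

Monthly rate r = 11.1%/12 = 0.925% = 0.00925.
Recurrence: B ← B·(1+r) − $150.00.
Month 1: interest $15.72; balance after payment $1,565.72.
Month 2: interest $14.48; balance after payment $1,430.21.
Closed form: n = −ln(1 − rB₀/P)/ln(1+r) = −ln(0.89517)/ln(1.00925) ≈ 12.028, so the balance reaches zero during payment 13.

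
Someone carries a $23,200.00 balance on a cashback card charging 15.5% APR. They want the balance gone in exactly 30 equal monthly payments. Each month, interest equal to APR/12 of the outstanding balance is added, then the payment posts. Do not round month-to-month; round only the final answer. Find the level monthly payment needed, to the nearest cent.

Monthly rate r = 15.5%/12 = 1.29167% = 0.0129167.
Level-payment amortization: P = B₀·r / (1 − (1+r)^(−n)) = 23200.00·0.0129167 / (1 − 1.01292^(−30)).
Denominator 1 − (1+r)^(−30) = 0.319562115.
P = 299.667 / 0.319562115 ≈ 937.74.

$937.74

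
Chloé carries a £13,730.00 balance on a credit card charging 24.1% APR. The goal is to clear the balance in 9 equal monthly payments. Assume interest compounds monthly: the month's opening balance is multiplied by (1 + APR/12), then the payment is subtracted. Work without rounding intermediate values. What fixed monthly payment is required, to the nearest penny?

£1,682.81

Monthly rate r = 24.1%/12 = 2.00833% = 0.0200833.
Level-payment amortization: P = B₀·r / (1 − (1+r)^(−n)) = 13730.00·0.0200833 / (1 − 1.02008^(−9)).
Denominator 1 − (1+r)^(−9) = 0.163859744.
P = 275.744 / 0.163859744 ≈ 1682.81.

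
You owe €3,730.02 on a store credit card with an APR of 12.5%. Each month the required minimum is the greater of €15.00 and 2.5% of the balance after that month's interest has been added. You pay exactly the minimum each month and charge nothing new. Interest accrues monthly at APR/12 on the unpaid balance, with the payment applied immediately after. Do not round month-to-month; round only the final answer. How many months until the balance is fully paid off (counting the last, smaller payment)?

175 months

Monthly rate r = 12.5%/12 = 1.04167% = 0.0104167.
While 2.5% of the post-interest balance exceeds €15.00, each month B ← (B·(1+r))·(1 − 0.025), i.e. B shrinks by the factor (1+r)·0.975 = 0.98516.
This holds for months 1–123. Entering month 124 the balance is €592.71; 2.5% of the post-interest balance is now below €15.00, so the flat €15.00 minimum applies from here.
From month 124 a fixed €15.00 at rate r clears €592.71 in 52 more payments. Total: 123 + 52 = 175 months.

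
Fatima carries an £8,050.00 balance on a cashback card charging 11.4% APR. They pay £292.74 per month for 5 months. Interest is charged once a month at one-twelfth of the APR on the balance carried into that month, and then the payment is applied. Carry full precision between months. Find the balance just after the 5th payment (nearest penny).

£6,947.93

Monthly rate r = 11.4%/12 = 0.95% = 0.0095.
Each month: B ← B·(1+r) − £292.74.
Month 1: interest £76.47; balance after payment £7,833.74.
Month 2: interest £74.42; balance after payment £7,615.42.
Month 3: interest £72.35; balance after payment £7,395.02.
Month 4: interest £70.25; balance after payment £7,172.53.
Month 5: interest £68.14; balance after payment £6,947.93.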